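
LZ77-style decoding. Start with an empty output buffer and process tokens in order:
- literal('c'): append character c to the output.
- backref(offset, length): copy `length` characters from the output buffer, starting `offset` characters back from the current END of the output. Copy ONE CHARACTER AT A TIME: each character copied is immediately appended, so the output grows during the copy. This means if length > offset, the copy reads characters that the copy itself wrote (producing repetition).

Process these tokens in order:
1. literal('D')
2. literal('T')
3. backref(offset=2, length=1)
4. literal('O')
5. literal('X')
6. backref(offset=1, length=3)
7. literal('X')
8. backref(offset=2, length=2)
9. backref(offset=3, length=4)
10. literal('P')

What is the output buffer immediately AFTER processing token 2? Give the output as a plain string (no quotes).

Answer: DT

Derivation:
Token 1: literal('D'). Output: "D"
Token 2: literal('T'). Output: "DT"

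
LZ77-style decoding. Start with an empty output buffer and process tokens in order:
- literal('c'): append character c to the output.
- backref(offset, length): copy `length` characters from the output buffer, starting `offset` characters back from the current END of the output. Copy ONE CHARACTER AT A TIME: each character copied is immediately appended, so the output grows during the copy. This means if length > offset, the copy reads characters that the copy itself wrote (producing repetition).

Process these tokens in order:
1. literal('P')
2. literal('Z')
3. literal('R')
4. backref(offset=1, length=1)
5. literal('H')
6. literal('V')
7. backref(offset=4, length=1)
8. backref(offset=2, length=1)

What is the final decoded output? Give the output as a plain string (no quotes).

Token 1: literal('P'). Output: "P"
Token 2: literal('Z'). Output: "PZ"
Token 3: literal('R'). Output: "PZR"
Token 4: backref(off=1, len=1). Copied 'R' from pos 2. Output: "PZRR"
Token 5: literal('H'). Output: "PZRRH"
Token 6: literal('V'). Output: "PZRRHV"
Token 7: backref(off=4, len=1). Copied 'R' from pos 2. Output: "PZRRHVR"
Token 8: backref(off=2, len=1). Copied 'V' from pos 5. Output: "PZRRHVRV"

Answer: PZRRHVRV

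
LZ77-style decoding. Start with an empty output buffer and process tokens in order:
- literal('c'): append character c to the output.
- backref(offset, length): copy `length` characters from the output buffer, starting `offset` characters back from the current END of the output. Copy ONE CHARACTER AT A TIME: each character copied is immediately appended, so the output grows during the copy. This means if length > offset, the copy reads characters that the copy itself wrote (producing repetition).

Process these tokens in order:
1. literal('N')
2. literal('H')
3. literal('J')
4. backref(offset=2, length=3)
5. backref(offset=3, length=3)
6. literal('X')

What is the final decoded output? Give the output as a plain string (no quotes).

Answer: NHJHJHHJHX

Derivation:
Token 1: literal('N'). Output: "N"
Token 2: literal('H'). Output: "NH"
Token 3: literal('J'). Output: "NHJ"
Token 4: backref(off=2, len=3) (overlapping!). Copied 'HJH' from pos 1. Output: "NHJHJH"
Token 5: backref(off=3, len=3). Copied 'HJH' from pos 3. Output: "NHJHJHHJH"
Token 6: literal('X'). Output: "NHJHJHHJHX"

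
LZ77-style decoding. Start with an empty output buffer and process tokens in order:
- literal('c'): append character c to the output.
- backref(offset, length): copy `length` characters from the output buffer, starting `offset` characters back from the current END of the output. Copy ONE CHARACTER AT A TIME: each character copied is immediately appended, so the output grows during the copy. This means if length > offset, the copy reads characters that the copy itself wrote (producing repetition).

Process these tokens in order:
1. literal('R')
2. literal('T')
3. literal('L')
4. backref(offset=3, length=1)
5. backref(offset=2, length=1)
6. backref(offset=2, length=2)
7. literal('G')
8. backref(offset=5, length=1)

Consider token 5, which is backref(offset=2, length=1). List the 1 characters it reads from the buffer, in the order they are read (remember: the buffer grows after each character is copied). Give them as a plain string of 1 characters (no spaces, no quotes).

Token 1: literal('R'). Output: "R"
Token 2: literal('T'). Output: "RT"
Token 3: literal('L'). Output: "RTL"
Token 4: backref(off=3, len=1). Copied 'R' from pos 0. Output: "RTLR"
Token 5: backref(off=2, len=1). Buffer before: "RTLR" (len 4)
  byte 1: read out[2]='L', append. Buffer now: "RTLRL"

Answer: L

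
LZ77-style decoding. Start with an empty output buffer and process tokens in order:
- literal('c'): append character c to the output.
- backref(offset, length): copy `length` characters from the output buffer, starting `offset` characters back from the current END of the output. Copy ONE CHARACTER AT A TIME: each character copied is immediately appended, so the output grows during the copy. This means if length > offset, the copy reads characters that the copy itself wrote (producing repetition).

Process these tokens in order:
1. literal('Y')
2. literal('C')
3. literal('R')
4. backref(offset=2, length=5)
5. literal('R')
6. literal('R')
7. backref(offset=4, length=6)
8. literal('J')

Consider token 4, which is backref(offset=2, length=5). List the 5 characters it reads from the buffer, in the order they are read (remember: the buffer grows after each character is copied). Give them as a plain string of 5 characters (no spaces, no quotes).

Answer: CRCRC

Derivation:
Token 1: literal('Y'). Output: "Y"
Token 2: literal('C'). Output: "YC"
Token 3: literal('R'). Output: "YCR"
Token 4: backref(off=2, len=5). Buffer before: "YCR" (len 3)
  byte 1: read out[1]='C', append. Buffer now: "YCRC"
  byte 2: read out[2]='R', append. Buffer now: "YCRCR"
  byte 3: read out[3]='C', append. Buffer now: "YCRCRC"
  byte 4: read out[4]='R', append. Buffer now: "YCRCRCR"
  byte 5: read out[5]='C', append. Buffer now: "YCRCRCRC"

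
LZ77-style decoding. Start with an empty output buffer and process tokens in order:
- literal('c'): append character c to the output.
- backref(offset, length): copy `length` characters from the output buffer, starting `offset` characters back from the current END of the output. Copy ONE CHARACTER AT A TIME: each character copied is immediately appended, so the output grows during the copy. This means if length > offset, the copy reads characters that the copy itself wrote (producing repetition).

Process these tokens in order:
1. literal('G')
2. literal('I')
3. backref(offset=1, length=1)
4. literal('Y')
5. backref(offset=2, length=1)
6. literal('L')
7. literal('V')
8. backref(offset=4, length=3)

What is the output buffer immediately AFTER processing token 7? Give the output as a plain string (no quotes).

Answer: GIIYILV

Derivation:
Token 1: literal('G'). Output: "G"
Token 2: literal('I'). Output: "GI"
Token 3: backref(off=1, len=1). Copied 'I' from pos 1. Output: "GII"
Token 4: literal('Y'). Output: "GIIY"
Token 5: backref(off=2, len=1). Copied 'I' from pos 2. Output: "GIIYI"
Token 6: literal('L'). Output: "GIIYIL"
Token 7: literal('V'). Output: "GIIYILV"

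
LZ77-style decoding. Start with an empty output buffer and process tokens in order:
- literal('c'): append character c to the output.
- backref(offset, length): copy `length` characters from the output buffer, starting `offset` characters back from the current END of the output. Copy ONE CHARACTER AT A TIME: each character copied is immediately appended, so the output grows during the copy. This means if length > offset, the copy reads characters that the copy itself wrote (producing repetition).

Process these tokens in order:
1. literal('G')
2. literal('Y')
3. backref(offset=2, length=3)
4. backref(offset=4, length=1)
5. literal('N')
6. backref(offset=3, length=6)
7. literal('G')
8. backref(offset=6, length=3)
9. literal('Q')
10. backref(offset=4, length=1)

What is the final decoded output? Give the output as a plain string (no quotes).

Token 1: literal('G'). Output: "G"
Token 2: literal('Y'). Output: "GY"
Token 3: backref(off=2, len=3) (overlapping!). Copied 'GYG' from pos 0. Output: "GYGYG"
Token 4: backref(off=4, len=1). Copied 'Y' from pos 1. Output: "GYGYGY"
Token 5: literal('N'). Output: "GYGYGYN"
Token 6: backref(off=3, len=6) (overlapping!). Copied 'GYNGYN' from pos 4. Output: "GYGYGYNGYNGYN"
Token 7: literal('G'). Output: "GYGYGYNGYNGYNG"
Token 8: backref(off=6, len=3). Copied 'YNG' from pos 8. Output: "GYGYGYNGYNGYNGYNG"
Token 9: literal('Q'). Output: "GYGYGYNGYNGYNGYNGQ"
Token 10: backref(off=4, len=1). Copied 'Y' from pos 14. Output: "GYGYGYNGYNGYNGYNGQY"

Answer: GYGYGYNGYNGYNGYNGQY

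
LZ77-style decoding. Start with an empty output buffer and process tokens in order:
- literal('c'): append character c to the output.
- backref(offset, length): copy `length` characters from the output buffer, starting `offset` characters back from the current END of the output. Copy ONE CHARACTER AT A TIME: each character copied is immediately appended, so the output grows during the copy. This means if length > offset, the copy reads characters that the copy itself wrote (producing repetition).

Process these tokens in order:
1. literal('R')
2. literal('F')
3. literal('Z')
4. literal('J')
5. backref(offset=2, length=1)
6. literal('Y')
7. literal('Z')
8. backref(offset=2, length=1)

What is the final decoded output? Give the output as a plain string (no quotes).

Token 1: literal('R'). Output: "R"
Token 2: literal('F'). Output: "RF"
Token 3: literal('Z'). Output: "RFZ"
Token 4: literal('J'). Output: "RFZJ"
Token 5: backref(off=2, len=1). Copied 'Z' from pos 2. Output: "RFZJZ"
Token 6: literal('Y'). Output: "RFZJZY"
Token 7: literal('Z'). Output: "RFZJZYZ"
Token 8: backref(off=2, len=1). Copied 'Y' from pos 5. Output: "RFZJZYZY"

Answer: RFZJZYZY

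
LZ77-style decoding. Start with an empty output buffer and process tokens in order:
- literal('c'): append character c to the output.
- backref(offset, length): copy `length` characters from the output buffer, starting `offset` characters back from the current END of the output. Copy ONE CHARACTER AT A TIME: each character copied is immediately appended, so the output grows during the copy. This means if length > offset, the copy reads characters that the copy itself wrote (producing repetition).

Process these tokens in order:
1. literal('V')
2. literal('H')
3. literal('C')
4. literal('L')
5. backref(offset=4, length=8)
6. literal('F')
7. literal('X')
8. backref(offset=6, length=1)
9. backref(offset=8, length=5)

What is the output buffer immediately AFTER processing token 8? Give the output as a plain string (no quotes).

Answer: VHCLVHCLVHCLFXV

Derivation:
Token 1: literal('V'). Output: "V"
Token 2: literal('H'). Output: "VH"
Token 3: literal('C'). Output: "VHC"
Token 4: literal('L'). Output: "VHCL"
Token 5: backref(off=4, len=8) (overlapping!). Copied 'VHCLVHCL' from pos 0. Output: "VHCLVHCLVHCL"
Token 6: literal('F'). Output: "VHCLVHCLVHCLF"
Token 7: literal('X'). Output: "VHCLVHCLVHCLFX"
Token 8: backref(off=6, len=1). Copied 'V' from pos 8. Output: "VHCLVHCLVHCLFXV"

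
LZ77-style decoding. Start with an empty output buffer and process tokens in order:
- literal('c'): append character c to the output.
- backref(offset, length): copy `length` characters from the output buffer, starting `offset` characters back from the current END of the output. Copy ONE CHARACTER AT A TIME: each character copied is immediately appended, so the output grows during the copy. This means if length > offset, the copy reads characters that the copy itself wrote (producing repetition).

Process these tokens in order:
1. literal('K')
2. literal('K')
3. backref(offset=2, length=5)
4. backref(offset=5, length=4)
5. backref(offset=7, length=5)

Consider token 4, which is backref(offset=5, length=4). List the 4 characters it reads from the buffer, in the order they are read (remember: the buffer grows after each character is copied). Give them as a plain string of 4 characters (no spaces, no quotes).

Token 1: literal('K'). Output: "K"
Token 2: literal('K'). Output: "KK"
Token 3: backref(off=2, len=5) (overlapping!). Copied 'KKKKK' from pos 0. Output: "KKKKKKK"
Token 4: backref(off=5, len=4). Buffer before: "KKKKKKK" (len 7)
  byte 1: read out[2]='K', append. Buffer now: "KKKKKKKK"
  byte 2: read out[3]='K', append. Buffer now: "KKKKKKKKK"
  byte 3: read out[4]='K', append. Buffer now: "KKKKKKKKKK"
  byte 4: read out[5]='K', append. Buffer now: "KKKKKKKKKKK"

Answer: KKKK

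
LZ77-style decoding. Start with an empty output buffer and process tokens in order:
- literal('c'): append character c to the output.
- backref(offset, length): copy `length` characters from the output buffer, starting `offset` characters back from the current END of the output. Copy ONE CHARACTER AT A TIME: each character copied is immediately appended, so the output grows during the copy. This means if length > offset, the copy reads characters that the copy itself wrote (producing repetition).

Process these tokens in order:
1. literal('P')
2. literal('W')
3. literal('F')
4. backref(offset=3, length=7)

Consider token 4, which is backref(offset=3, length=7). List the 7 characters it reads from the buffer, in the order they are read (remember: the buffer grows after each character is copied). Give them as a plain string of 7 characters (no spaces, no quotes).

Answer: PWFPWFP

Derivation:
Token 1: literal('P'). Output: "P"
Token 2: literal('W'). Output: "PW"
Token 3: literal('F'). Output: "PWF"
Token 4: backref(off=3, len=7). Buffer before: "PWF" (len 3)
  byte 1: read out[0]='P', append. Buffer now: "PWFP"
  byte 2: read out[1]='W', append. Buffer now: "PWFPW"
  byte 3: read out[2]='F', append. Buffer now: "PWFPWF"
  byte 4: read out[3]='P', append. Buffer now: "PWFPWFP"
  byte 5: read out[4]='W', append. Buffer now: "PWFPWFPW"
  byte 6: read out[5]='F', append. Buffer now: "PWFPWFPWF"
  byte 7: read out[6]='P', append. Buffer now: "PWFPWFPWFP"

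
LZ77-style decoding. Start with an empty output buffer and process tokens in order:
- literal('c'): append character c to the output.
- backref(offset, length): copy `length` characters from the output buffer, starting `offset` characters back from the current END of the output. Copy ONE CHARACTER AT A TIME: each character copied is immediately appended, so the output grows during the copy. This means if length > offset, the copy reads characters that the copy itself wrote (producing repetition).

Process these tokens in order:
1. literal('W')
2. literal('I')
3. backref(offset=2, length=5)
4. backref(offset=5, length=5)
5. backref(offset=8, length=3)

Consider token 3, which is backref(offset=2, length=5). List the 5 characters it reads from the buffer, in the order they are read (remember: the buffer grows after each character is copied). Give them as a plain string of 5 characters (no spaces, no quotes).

Token 1: literal('W'). Output: "W"
Token 2: literal('I'). Output: "WI"
Token 3: backref(off=2, len=5). Buffer before: "WI" (len 2)
  byte 1: read out[0]='W', append. Buffer now: "WIW"
  byte 2: read out[1]='I', append. Buffer now: "WIWI"
  byte 3: read out[2]='W', append. Buffer now: "WIWIW"
  byte 4: read out[3]='I', append. Buffer now: "WIWIWI"
  byte 5: read out[4]='W', append. Buffer now: "WIWIWIW"

Answer: WIWIW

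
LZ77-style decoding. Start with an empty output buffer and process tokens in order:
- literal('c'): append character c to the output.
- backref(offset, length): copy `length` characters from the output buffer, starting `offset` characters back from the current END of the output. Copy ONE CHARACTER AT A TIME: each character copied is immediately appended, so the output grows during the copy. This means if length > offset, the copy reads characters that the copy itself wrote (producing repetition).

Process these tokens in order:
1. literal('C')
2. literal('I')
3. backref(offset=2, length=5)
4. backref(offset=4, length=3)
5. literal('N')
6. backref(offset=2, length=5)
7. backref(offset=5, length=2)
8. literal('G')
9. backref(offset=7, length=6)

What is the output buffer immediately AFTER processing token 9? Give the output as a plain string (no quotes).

Token 1: literal('C'). Output: "C"
Token 2: literal('I'). Output: "CI"
Token 3: backref(off=2, len=5) (overlapping!). Copied 'CICIC' from pos 0. Output: "CICICIC"
Token 4: backref(off=4, len=3). Copied 'ICI' from pos 3. Output: "CICICICICI"
Token 5: literal('N'). Output: "CICICICICIN"
Token 6: backref(off=2, len=5) (overlapping!). Copied 'ININI' from pos 9. Output: "CICICICICINININI"
Token 7: backref(off=5, len=2). Copied 'IN' from pos 11. Output: "CICICICICINININIIN"
Token 8: literal('G'). Output: "CICICICICINININIING"
Token 9: backref(off=7, len=6). Copied 'NINIIN' from pos 12. Output: "CICICICICINININIINGNINIIN"

Answer: CICICICICINININIINGNINIIN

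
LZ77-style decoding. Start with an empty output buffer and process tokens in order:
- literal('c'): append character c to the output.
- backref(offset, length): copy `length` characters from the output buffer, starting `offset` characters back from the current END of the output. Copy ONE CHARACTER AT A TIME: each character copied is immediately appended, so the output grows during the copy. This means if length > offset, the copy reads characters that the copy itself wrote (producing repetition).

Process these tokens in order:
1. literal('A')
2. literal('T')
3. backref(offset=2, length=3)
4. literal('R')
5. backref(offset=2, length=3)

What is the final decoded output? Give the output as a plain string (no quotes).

Token 1: literal('A'). Output: "A"
Token 2: literal('T'). Output: "AT"
Token 3: backref(off=2, len=3) (overlapping!). Copied 'ATA' from pos 0. Output: "ATATA"
Token 4: literal('R'). Output: "ATATAR"
Token 5: backref(off=2, len=3) (overlapping!). Copied 'ARA' from pos 4. Output: "ATATARARA"

Answer: ATATARARA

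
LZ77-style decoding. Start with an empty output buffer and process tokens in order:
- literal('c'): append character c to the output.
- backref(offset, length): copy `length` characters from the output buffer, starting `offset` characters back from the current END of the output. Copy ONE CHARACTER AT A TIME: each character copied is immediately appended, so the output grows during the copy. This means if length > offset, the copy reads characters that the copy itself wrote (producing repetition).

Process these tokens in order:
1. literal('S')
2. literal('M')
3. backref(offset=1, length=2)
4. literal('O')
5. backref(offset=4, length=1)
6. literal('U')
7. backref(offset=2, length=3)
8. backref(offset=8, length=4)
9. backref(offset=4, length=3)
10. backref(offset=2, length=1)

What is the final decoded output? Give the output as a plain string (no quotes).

Answer: SMMMOMUMUMMMOMMMOM

Derivation:
Token 1: literal('S'). Output: "S"
Token 2: literal('M'). Output: "SM"
Token 3: backref(off=1, len=2) (overlapping!). Copied 'MM' from pos 1. Output: "SMMM"
Token 4: literal('O'). Output: "SMMMO"
Token 5: backref(off=4, len=1). Copied 'M' from pos 1. Output: "SMMMOM"
Token 6: literal('U'). Output: "SMMMOMU"
Token 7: backref(off=2, len=3) (overlapping!). Copied 'MUM' from pos 5. Output: "SMMMOMUMUM"
Token 8: backref(off=8, len=4). Copied 'MMOM' from pos 2. Output: "SMMMOMUMUMMMOM"
Token 9: backref(off=4, len=3). Copied 'MMO' from pos 10. Output: "SMMMOMUMUMMMOMMMO"
Token 10: backref(off=2, len=1). Copied 'M' from pos 15. Output: "SMMMOMUMUMMMOMMMOM"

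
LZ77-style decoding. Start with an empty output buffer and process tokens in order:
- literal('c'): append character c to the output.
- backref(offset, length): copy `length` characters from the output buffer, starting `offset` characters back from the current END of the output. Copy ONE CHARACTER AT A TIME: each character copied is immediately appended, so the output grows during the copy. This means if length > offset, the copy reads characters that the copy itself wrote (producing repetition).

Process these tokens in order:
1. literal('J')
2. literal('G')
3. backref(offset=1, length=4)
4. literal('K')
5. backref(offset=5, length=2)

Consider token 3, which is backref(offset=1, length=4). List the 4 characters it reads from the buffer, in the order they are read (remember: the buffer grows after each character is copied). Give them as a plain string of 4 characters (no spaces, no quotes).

Token 1: literal('J'). Output: "J"
Token 2: literal('G'). Output: "JG"
Token 3: backref(off=1, len=4). Buffer before: "JG" (len 2)
  byte 1: read out[1]='G', append. Buffer now: "JGG"
  byte 2: read out[2]='G', append. Buffer now: "JGGG"
  byte 3: read out[3]='G', append. Buffer now: "JGGGG"
  byte 4: read out[4]='G', append. Buffer now: "JGGGGG"

Answer: GGGG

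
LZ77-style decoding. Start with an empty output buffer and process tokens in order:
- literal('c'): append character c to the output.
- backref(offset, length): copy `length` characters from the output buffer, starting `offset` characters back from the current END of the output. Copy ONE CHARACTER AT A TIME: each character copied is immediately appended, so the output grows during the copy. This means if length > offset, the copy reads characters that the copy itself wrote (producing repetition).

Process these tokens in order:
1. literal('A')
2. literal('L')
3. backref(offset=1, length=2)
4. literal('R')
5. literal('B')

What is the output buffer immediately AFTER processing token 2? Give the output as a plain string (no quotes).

Answer: AL

Derivation:
Token 1: literal('A'). Output: "A"
Token 2: literal('L'). Output: "AL"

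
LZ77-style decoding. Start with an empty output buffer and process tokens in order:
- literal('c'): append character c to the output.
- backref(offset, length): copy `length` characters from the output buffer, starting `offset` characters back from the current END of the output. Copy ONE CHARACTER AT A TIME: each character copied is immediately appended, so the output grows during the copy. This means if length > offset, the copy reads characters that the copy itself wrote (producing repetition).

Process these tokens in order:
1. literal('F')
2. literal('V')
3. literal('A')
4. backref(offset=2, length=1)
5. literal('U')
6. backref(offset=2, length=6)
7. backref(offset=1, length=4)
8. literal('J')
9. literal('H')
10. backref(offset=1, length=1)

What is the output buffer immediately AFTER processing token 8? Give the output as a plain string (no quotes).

Token 1: literal('F'). Output: "F"
Token 2: literal('V'). Output: "FV"
Token 3: literal('A'). Output: "FVA"
Token 4: backref(off=2, len=1). Copied 'V' from pos 1. Output: "FVAV"
Token 5: literal('U'). Output: "FVAVU"
Token 6: backref(off=2, len=6) (overlapping!). Copied 'VUVUVU' from pos 3. Output: "FVAVUVUVUVU"
Token 7: backref(off=1, len=4) (overlapping!). Copied 'UUUU' from pos 10. Output: "FVAVUVUVUVUUUUU"
Token 8: literal('J'). Output: "FVAVUVUVUVUUUUUJ"

Answer: FVAVUVUVUVUUUUUJ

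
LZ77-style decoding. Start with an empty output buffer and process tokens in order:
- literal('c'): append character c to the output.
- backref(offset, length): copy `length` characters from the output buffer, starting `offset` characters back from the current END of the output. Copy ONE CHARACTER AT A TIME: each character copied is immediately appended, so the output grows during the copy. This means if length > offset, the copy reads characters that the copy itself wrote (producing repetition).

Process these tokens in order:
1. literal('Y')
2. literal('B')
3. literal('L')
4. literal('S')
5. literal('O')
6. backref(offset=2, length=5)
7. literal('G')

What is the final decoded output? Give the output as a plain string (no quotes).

Answer: YBLSOSOSOSG

Derivation:
Token 1: literal('Y'). Output: "Y"
Token 2: literal('B'). Output: "YB"
Token 3: literal('L'). Output: "YBL"
Token 4: literal('S'). Output: "YBLS"
Token 5: literal('O'). Output: "YBLSO"
Token 6: backref(off=2, len=5) (overlapping!). Copied 'SOSOS' from pos 3. Output: "YBLSOSOSOS"
Token 7: literal('G'). Output: "YBLSOSOSOSG"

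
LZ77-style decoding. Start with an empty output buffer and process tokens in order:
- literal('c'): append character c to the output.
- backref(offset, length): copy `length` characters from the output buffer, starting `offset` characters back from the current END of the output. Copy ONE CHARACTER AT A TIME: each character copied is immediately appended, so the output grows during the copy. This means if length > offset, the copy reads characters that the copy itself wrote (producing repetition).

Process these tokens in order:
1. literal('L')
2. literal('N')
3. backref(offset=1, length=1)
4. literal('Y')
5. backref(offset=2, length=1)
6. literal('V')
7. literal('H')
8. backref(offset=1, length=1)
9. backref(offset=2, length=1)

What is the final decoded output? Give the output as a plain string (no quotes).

Token 1: literal('L'). Output: "L"
Token 2: literal('N'). Output: "LN"
Token 3: backref(off=1, len=1). Copied 'N' from pos 1. Output: "LNN"
Token 4: literal('Y'). Output: "LNNY"
Token 5: backref(off=2, len=1). Copied 'N' from pos 2. Output: "LNNYN"
Token 6: literal('V'). Output: "LNNYNV"
Token 7: literal('H'). Output: "LNNYNVH"
Token 8: backref(off=1, len=1). Copied 'H' from pos 6. Output: "LNNYNVHH"
Token 9: backref(off=2, len=1). Copied 'H' from pos 6. Output: "LNNYNVHHH"

Answer: LNNYNVHHH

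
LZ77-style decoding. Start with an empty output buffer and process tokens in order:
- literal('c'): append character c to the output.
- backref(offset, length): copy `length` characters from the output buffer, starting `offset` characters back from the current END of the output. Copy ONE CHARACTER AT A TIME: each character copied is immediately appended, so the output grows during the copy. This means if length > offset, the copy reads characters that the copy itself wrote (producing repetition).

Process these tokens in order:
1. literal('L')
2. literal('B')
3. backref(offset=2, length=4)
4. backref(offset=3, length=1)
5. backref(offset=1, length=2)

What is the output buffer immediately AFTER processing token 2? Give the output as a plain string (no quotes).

Answer: LB

Derivation:
Token 1: literal('L'). Output: "L"
Token 2: literal('B'). Output: "LB"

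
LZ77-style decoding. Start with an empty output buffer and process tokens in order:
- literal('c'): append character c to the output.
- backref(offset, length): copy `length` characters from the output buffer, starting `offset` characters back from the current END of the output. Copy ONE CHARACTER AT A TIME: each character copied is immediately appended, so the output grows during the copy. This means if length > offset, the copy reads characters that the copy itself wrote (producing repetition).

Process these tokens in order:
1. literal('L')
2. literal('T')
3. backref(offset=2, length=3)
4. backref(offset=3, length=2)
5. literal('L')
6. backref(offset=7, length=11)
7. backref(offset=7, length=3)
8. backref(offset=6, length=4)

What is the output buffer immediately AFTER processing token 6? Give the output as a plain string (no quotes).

Token 1: literal('L'). Output: "L"
Token 2: literal('T'). Output: "LT"
Token 3: backref(off=2, len=3) (overlapping!). Copied 'LTL' from pos 0. Output: "LTLTL"
Token 4: backref(off=3, len=2). Copied 'LT' from pos 2. Output: "LTLTLLT"
Token 5: literal('L'). Output: "LTLTLLTL"
Token 6: backref(off=7, len=11) (overlapping!). Copied 'TLTLLTLTLTL' from pos 1. Output: "LTLTLLTLTLTLLTLTLTL"

Answer: LTLTLLTLTLTLLTLTLTL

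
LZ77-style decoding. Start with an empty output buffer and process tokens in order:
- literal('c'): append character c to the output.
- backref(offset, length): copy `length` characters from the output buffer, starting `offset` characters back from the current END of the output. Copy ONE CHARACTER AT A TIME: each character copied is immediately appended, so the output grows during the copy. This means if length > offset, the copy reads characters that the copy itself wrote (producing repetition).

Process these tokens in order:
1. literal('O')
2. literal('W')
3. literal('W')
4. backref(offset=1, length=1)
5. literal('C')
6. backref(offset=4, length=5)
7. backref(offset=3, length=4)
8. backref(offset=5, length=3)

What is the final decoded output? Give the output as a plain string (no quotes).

Answer: OWWWCWWWCWWCWWWWC

Derivation:
Token 1: literal('O'). Output: "O"
Token 2: literal('W'). Output: "OW"
Token 3: literal('W'). Output: "OWW"
Token 4: backref(off=1, len=1). Copied 'W' from pos 2. Output: "OWWW"
Token 5: literal('C'). Output: "OWWWC"
Token 6: backref(off=4, len=5) (overlapping!). Copied 'WWWCW' from pos 1. Output: "OWWWCWWWCW"
Token 7: backref(off=3, len=4) (overlapping!). Copied 'WCWW' from pos 7. Output: "OWWWCWWWCWWCWW"
Token 8: backref(off=5, len=3). Copied 'WWC' from pos 9. Output: "OWWWCWWWCWWCWWWWC"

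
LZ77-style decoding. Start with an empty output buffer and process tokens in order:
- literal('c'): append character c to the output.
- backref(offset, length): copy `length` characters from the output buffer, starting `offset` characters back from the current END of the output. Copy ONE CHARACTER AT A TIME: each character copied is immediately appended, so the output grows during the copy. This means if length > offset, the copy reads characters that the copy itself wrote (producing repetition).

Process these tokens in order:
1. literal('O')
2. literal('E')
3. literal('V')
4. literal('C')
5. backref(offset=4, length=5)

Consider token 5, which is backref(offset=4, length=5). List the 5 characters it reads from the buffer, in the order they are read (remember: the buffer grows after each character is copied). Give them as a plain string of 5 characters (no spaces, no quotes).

Token 1: literal('O'). Output: "O"
Token 2: literal('E'). Output: "OE"
Token 3: literal('V'). Output: "OEV"
Token 4: literal('C'). Output: "OEVC"
Token 5: backref(off=4, len=5). Buffer before: "OEVC" (len 4)
  byte 1: read out[0]='O', append. Buffer now: "OEVCO"
  byte 2: read out[1]='E', append. Buffer now: "OEVCOE"
  byte 3: read out[2]='V', append. Buffer now: "OEVCOEV"
  byte 4: read out[3]='C', append. Buffer now: "OEVCOEVC"
  byte 5: read out[4]='O', append. Buffer now: "OEVCOEVCO"

Answer: OEVCO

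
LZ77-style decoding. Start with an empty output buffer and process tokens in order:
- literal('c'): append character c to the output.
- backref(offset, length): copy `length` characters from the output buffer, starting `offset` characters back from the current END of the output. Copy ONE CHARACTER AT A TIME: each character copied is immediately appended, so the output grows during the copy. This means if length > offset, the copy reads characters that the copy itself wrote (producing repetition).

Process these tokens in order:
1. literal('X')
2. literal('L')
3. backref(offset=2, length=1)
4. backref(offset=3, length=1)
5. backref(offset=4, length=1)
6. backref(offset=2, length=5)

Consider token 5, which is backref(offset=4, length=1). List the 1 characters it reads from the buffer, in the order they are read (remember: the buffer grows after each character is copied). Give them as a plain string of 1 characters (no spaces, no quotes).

Token 1: literal('X'). Output: "X"
Token 2: literal('L'). Output: "XL"
Token 3: backref(off=2, len=1). Copied 'X' from pos 0. Output: "XLX"
Token 4: backref(off=3, len=1). Copied 'X' from pos 0. Output: "XLXX"
Token 5: backref(off=4, len=1). Buffer before: "XLXX" (len 4)
  byte 1: read out[0]='X', append. Buffer now: "XLXXX"

Answer: X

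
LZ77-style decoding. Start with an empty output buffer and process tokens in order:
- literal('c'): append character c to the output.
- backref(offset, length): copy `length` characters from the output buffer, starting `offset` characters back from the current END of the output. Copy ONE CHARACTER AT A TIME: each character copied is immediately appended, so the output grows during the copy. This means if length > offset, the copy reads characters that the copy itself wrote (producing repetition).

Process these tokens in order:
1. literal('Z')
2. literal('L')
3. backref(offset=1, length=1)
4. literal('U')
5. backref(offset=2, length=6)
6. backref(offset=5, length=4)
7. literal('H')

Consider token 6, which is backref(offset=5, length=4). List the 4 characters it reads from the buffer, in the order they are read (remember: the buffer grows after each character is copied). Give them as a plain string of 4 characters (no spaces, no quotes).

Token 1: literal('Z'). Output: "Z"
Token 2: literal('L'). Output: "ZL"
Token 3: backref(off=1, len=1). Copied 'L' from pos 1. Output: "ZLL"
Token 4: literal('U'). Output: "ZLLU"
Token 5: backref(off=2, len=6) (overlapping!). Copied 'LULULU' from pos 2. Output: "ZLLULULULU"
Token 6: backref(off=5, len=4). Buffer before: "ZLLULULULU" (len 10)
  byte 1: read out[5]='U', append. Buffer now: "ZLLULULULUU"
  byte 2: read out[6]='L', append. Buffer now: "ZLLULULULUUL"
  byte 3: read out[7]='U', append. Buffer now: "ZLLULULULUULU"
  byte 4: read out[8]='L', append. Buffer now: "ZLLULULULUULUL"

Answer: ULUL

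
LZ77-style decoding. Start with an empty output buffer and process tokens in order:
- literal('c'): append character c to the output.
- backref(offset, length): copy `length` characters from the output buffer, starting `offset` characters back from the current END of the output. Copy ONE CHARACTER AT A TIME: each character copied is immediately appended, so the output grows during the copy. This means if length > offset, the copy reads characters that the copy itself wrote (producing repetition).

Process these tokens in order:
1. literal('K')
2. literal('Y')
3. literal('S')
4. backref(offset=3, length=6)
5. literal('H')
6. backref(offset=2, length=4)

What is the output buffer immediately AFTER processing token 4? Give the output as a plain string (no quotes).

Answer: KYSKYSKYS

Derivation:
Token 1: literal('K'). Output: "K"
Token 2: literal('Y'). Output: "KY"
Token 3: literal('S'). Output: "KYS"
Token 4: backref(off=3, len=6) (overlapping!). Copied 'KYSKYS' from pos 0. Output: "KYSKYSKYS"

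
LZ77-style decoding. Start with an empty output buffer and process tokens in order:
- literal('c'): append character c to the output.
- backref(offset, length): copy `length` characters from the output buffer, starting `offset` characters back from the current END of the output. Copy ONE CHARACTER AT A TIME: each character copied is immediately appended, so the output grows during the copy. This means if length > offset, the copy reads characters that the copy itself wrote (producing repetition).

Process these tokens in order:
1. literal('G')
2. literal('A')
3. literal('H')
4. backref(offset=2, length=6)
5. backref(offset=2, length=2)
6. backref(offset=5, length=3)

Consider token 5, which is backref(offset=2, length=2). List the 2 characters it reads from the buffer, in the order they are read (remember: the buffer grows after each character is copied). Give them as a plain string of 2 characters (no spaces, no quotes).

Answer: AH

Derivation:
Token 1: literal('G'). Output: "G"
Token 2: literal('A'). Output: "GA"
Token 3: literal('H'). Output: "GAH"
Token 4: backref(off=2, len=6) (overlapping!). Copied 'AHAHAH' from pos 1. Output: "GAHAHAHAH"
Token 5: backref(off=2, len=2). Buffer before: "GAHAHAHAH" (len 9)
  byte 1: read out[7]='A', append. Buffer now: "GAHAHAHAHA"
  byte 2: read out[8]='H', append. Buffer now: "GAHAHAHAHAH"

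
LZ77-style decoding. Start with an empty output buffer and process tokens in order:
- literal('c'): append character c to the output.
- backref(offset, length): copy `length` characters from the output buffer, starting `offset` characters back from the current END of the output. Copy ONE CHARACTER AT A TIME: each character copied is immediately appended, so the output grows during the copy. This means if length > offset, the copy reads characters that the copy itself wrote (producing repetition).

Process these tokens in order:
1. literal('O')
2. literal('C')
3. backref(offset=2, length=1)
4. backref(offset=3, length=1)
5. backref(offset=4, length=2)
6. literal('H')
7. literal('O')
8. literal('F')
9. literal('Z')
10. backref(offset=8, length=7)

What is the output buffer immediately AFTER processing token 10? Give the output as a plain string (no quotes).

Token 1: literal('O'). Output: "O"
Token 2: literal('C'). Output: "OC"
Token 3: backref(off=2, len=1). Copied 'O' from pos 0. Output: "OCO"
Token 4: backref(off=3, len=1). Copied 'O' from pos 0. Output: "OCOO"
Token 5: backref(off=4, len=2). Copied 'OC' from pos 0. Output: "OCOOOC"
Token 6: literal('H'). Output: "OCOOOCH"
Token 7: literal('O'). Output: "OCOOOCHO"
Token 8: literal('F'). Output: "OCOOOCHOF"
Token 9: literal('Z'). Output: "OCOOOCHOFZ"
Token 10: backref(off=8, len=7). Copied 'OOOCHOF' from pos 2. Output: "OCOOOCHOFZOOOCHOF"

Answer: OCOOOCHOFZOOOCHOF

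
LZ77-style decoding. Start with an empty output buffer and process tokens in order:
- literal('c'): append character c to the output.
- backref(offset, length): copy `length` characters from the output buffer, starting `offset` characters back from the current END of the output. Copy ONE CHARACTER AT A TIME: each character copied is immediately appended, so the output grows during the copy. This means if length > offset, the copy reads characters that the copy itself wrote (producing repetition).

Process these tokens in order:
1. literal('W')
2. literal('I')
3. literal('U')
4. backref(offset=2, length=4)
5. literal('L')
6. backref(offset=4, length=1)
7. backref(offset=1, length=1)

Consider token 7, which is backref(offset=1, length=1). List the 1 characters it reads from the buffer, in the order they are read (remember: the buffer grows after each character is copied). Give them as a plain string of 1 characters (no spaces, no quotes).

Answer: U

Derivation:
Token 1: literal('W'). Output: "W"
Token 2: literal('I'). Output: "WI"
Token 3: literal('U'). Output: "WIU"
Token 4: backref(off=2, len=4) (overlapping!). Copied 'IUIU' from pos 1. Output: "WIUIUIU"
Token 5: literal('L'). Output: "WIUIUIUL"
Token 6: backref(off=4, len=1). Copied 'U' from pos 4. Output: "WIUIUIULU"
Token 7: backref(off=1, len=1). Buffer before: "WIUIUIULU" (len 9)
  byte 1: read out[8]='U', append. Buffer now: "WIUIUIULUU"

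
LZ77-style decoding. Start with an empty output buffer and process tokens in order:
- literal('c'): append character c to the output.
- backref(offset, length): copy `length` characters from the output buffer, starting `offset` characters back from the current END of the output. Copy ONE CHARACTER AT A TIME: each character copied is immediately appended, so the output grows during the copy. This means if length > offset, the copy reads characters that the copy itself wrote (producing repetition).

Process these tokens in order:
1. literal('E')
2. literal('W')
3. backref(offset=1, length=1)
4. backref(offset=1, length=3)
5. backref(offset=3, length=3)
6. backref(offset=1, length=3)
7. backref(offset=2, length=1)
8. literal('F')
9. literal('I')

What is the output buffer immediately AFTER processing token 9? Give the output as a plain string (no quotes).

Token 1: literal('E'). Output: "E"
Token 2: literal('W'). Output: "EW"
Token 3: backref(off=1, len=1). Copied 'W' from pos 1. Output: "EWW"
Token 4: backref(off=1, len=3) (overlapping!). Copied 'WWW' from pos 2. Output: "EWWWWW"
Token 5: backref(off=3, len=3). Copied 'WWW' from pos 3. Output: "EWWWWWWWW"
Token 6: backref(off=1, len=3) (overlapping!). Copied 'WWW' from pos 8. Output: "EWWWWWWWWWWW"
Token 7: backref(off=2, len=1). Copied 'W' from pos 10. Output: "EWWWWWWWWWWWW"
Token 8: literal('F'). Output: "EWWWWWWWWWWWWF"
Token 9: literal('I'). Output: "EWWWWWWWWWWWWFI"

Answer: EWWWWWWWWWWWWFI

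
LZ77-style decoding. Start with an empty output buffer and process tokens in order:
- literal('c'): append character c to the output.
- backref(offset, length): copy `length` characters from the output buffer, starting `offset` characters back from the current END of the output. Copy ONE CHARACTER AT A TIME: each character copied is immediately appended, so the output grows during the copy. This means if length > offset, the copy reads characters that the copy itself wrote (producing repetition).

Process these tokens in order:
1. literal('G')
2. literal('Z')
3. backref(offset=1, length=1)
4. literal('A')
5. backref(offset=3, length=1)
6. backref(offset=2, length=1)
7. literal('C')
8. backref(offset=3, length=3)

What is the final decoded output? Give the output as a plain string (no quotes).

Answer: GZZAZACZAC

Derivation:
Token 1: literal('G'). Output: "G"
Token 2: literal('Z'). Output: "GZ"
Token 3: backref(off=1, len=1). Copied 'Z' from pos 1. Output: "GZZ"
Token 4: literal('A'). Output: "GZZA"
Token 5: backref(off=3, len=1). Copied 'Z' from pos 1. Output: "GZZAZ"
Token 6: backref(off=2, len=1). Copied 'A' from pos 3. Output: "GZZAZA"
Token 7: literal('C'). Output: "GZZAZAC"
Token 8: backref(off=3, len=3). Copied 'ZAC' from pos 4. Output: "GZZAZACZAC"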